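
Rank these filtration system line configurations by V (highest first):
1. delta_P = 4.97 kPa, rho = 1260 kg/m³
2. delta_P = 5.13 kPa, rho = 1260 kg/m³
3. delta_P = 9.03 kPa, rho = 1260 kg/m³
Case 1: V = 2.809 m/s
Case 2: V = 2.854 m/s
Case 3: V = 3.786 m/s
Ranking (highest first): 3, 2, 1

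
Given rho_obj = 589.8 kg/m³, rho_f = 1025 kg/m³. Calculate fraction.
Formula: f_{sub} = \frac{\rho_{obj}}{\rho_f}
fraction = 589.8/1025 = 0.5754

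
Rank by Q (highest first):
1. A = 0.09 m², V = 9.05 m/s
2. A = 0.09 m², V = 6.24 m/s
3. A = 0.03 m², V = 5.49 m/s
Case 1: Q = 814.5 L/s
Case 2: Q = 561.6 L/s
Case 3: Q = 164.7 L/s
Ranking (highest first): 1, 2, 3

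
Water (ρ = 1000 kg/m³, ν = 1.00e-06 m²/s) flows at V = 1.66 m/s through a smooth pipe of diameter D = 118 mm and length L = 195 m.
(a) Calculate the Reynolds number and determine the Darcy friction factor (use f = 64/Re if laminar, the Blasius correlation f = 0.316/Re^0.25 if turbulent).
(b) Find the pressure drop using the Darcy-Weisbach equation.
(a) Re = V·D/ν = 1.66·0.118/1.00e-06 = 195880 → turbulent (Re > 4000); f = 0.316/Re^0.25 = 0.316/195880^0.25 = 0.015021 (Blasius is strictly valid for Re ≲ 1e5; used here as the smooth-pipe estimate the problem specifies)
(b) Darcy-Weisbach: ΔP = f·(L/D)·½ρV²/1000 = 0.015021·(195/0.118)·½·1000·1.66²/1000 = 34.2 kPa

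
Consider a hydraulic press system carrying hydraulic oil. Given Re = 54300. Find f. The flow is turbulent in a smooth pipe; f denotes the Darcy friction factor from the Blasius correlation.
Formula: f = \frac{0.316}{Re^{0.25}}
f = 0.316/54300^0.25 = 0.0207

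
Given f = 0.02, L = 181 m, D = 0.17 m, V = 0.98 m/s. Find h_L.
Formula: h_L = f \frac{L}{D} \frac{V^2}{2g}
h_L = 0.02·(181/0.17)·0.98²/(2·9.81) = 1.042 m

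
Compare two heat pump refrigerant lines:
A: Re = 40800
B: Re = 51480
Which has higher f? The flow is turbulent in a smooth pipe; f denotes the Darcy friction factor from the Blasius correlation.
f(A) = 0.02223, f(B) = 0.02098. Answer: A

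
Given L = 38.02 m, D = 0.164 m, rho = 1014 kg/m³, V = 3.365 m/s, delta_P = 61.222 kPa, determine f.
Formula: \Delta P = f \frac{L}{D} \frac{\rho V^2}{2}
Substituting knowns: 61.222 = f·(38.02/0.164)·0.5·1014·3.365²/1000
Solving for f: f = (61.222·1000)/((38.02/0.164)·0.5·1014·3.365²) = 0.046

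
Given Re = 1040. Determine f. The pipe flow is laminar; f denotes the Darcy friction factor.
Formula: f = \frac{64}{Re}
f = 64/1040 = 0.06154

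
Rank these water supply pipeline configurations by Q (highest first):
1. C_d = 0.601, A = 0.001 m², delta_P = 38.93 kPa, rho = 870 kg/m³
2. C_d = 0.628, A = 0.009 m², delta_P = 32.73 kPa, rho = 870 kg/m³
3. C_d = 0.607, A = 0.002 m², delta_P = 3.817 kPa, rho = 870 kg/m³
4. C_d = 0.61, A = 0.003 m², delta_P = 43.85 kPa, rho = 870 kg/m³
Case 1: Q = 5.686 L/s
Case 2: Q = 49.03 L/s
Case 3: Q = 3.596 L/s
Case 4: Q = 18.37 L/s
Ranking (highest first): 2, 4, 1, 3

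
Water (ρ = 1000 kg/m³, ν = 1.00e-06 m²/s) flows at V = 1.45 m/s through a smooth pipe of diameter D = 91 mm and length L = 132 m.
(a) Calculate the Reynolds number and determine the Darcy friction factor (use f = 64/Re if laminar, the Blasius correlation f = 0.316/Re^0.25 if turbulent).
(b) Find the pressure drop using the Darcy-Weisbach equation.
(a) Re = V·D/ν = 1.45·0.091/1.00e-06 = 131950 → turbulent (Re > 4000); f = 0.316/Re^0.25 = 0.316/131950^0.25 = 0.01658 (Blasius is strictly valid for Re ≲ 1e5; used here as the smooth-pipe estimate the problem specifies)
(b) Darcy-Weisbach: ΔP = f·(L/D)·½ρV²/1000 = 0.01658·(132/0.091)·½·1000·1.45²/1000 = 25.28 kPa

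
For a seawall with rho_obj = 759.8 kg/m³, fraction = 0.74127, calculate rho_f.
Formula: f_{sub} = \frac{\rho_{obj}}{\rho_f}
Substituting knowns: 0.74127 = 759.8/rho_f
Solving for rho_f: rho_f = 759.8/0.74127 = 1025 kg/m³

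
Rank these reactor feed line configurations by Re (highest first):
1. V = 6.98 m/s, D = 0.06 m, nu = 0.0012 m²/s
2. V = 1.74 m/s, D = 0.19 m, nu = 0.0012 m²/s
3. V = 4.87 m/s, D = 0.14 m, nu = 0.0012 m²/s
Case 1: Re = 349
Case 2: Re = 275.5
Case 3: Re = 568.2
Ranking (highest first): 3, 1, 2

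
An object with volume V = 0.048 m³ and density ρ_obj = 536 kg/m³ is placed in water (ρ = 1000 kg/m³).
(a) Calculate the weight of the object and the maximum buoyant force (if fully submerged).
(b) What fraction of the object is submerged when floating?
(a) W=rho_obj*g*V=536*9.81*0.048=252.4 N; F_B(max)=rho*g*V=1000*9.81*0.048=470.9 N
(b) Floating fraction=rho_obj/rho=536/1000=0.536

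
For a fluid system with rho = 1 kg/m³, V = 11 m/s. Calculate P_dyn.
Formula: P_{dyn} = \frac{1}{2} \rho V^2
P_dyn = 0.5·1·11²/1000 = 0.0605 kPa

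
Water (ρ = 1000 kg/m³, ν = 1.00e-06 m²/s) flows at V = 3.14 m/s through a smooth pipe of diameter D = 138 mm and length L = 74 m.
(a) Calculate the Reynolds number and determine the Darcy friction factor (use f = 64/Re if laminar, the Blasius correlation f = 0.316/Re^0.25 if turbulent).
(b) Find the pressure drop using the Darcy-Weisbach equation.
(a) Re = V·D/ν = 3.14·0.138/1.00e-06 = 433320 → turbulent (Re > 4000); f = 0.316/Re^0.25 = 0.316/433320^0.25 = 0.012316 (Blasius is strictly valid for Re ≲ 1e5; used here as the smooth-pipe estimate the problem specifies)
(b) Darcy-Weisbach: ΔP = f·(L/D)·½ρV²/1000 = 0.012316·(74/0.138)·½·1000·3.14²/1000 = 32.56 kPa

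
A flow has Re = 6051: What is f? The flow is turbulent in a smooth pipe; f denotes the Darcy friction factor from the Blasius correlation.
Formula: f = \frac{0.316}{Re^{0.25}}
f = 0.316/6051^0.25 = 0.03583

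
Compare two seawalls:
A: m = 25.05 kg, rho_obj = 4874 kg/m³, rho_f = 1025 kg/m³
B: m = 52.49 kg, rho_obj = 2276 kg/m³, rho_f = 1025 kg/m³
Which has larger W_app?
W_app(A) = 194.1 N, W_app(B) = 283 N. Answer: B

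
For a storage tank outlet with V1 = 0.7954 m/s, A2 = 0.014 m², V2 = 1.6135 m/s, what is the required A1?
Formula: V_2 = \frac{A_1 V_1}{A_2}
Substituting knowns: 1.6135 = A1·0.7954/0.014
Solving for A1: A1 = 1.6135·0.014/0.7954 = 0.0284 m²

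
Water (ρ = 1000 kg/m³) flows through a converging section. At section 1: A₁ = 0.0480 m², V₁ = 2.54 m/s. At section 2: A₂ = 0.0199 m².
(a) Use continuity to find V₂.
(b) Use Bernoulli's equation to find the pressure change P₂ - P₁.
(a) Continuity: A₁V₁=A₂V₂ -> V₂=A₁V₁/A₂=0.0480*2.54/0.0199=6.13 m/s
(b) Bernoulli: P₂-P₁=0.5*rho*(V₁^2-V₂^2)/1000=0.5*1000*(2.54^2-6.13^2)/1000=-15.56 kPa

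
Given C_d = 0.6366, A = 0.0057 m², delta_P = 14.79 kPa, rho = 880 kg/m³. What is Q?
Formula: Q = C_d A \sqrt{\frac{2 \Delta P}{\rho}}
Q = 0.6366·0.0057·√(2·(14.79·1000)/880)·1000 = 21.04 L/s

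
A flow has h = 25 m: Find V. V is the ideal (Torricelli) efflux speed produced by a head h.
Formula: V = \sqrt{2 g h}
V = √(2·9.81·25) = 22.15 m/s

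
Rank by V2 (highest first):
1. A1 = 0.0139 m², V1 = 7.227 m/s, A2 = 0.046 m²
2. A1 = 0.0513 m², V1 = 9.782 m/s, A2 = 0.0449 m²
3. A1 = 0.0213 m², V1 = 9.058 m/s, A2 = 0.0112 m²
Case 1: V2 = 2.184 m/s
Case 2: V2 = 11.18 m/s
Case 3: V2 = 17.23 m/s
Ranking (highest first): 3, 2, 1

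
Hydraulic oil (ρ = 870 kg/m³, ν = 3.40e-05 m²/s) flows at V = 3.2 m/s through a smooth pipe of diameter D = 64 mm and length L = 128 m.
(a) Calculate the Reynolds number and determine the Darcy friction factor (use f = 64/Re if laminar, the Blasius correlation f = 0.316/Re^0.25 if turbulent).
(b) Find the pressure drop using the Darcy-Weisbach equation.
(a) Re = V·D/ν = 3.2·0.064/3.40e-05 = 6023.5 → turbulent (Re > 4000); f = 0.316/Re^0.25 = 0.316/6023.5^0.25 = 0.035869
(b) Darcy-Weisbach: ΔP = f·(L/D)·½ρV²/1000 = 0.035869·(128/0.064)·½·870·3.2²/1000 = 319.5 kPa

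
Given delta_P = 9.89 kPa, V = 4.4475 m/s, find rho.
Formula: V = \sqrt{\frac{2 \Delta P}{\rho}}
Substituting knowns: 4.4475 = √(2·(9.89·1000)/rho)
Solving for rho: rho = 2·(9.89·1000)/4.4475² = 1000 kg/m³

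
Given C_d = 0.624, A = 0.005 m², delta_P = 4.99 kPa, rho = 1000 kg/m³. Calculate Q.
Formula: Q = C_d A \sqrt{\frac{2 \Delta P}{\rho}}
Q = 0.624·0.005·√(2·(4.99·1000)/1000)·1000 = 9.856 L/s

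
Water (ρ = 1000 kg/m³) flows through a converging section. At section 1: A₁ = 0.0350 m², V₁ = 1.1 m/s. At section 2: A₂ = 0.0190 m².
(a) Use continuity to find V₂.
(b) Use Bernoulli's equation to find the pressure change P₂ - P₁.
(a) Continuity: A₁V₁=A₂V₂ -> V₂=A₁V₁/A₂=0.0350*1.1/0.0190=2.03 m/s
(b) Bernoulli: P₂-P₁=0.5*rho*(V₁^2-V₂^2)/1000=0.5*1000*(1.1^2-2.03^2)/1000=-1.455 kPa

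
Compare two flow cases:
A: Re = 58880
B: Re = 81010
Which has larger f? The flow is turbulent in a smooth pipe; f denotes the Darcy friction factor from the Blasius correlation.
f(A) = 0.02029, f(B) = 0.01873. Answer: A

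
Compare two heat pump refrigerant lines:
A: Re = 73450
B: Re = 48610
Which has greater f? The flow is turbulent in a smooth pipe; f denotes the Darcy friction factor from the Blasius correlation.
f(A) = 0.0192, f(B) = 0.02128. Answer: B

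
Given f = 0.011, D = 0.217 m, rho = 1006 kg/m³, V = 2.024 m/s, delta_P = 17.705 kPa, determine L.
Formula: \Delta P = f \frac{L}{D} \frac{\rho V^2}{2}
Substituting knowns: 17.705 = 0.011·(L/0.217)·0.5·1006·2.024²/1000
Solving for L: L = (17.705·1000)·0.217/(0.011·0.5·1006·2.024²) = 169.5 m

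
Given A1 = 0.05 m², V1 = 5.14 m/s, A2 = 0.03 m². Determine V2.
Formula: V_2 = \frac{A_1 V_1}{A_2}
V2 = 0.05·5.14/0.03 = 8.567 m/s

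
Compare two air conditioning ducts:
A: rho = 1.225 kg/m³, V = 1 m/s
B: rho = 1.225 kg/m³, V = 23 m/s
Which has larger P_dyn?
P_dyn(A) = 0.0006125 kPa, P_dyn(B) = 0.324 kPa. Answer: B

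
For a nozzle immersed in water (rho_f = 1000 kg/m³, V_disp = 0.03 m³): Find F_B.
Formula: F_B = \rho_f g V_{disp}
F_B = 1000·9.81·0.03 = 294.3 N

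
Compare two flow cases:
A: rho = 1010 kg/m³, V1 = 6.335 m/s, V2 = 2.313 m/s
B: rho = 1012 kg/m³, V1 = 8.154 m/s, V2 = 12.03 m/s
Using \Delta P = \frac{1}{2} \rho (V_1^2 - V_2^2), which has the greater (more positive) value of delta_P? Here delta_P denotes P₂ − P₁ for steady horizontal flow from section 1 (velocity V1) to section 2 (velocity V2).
delta_P(A) = 17.57 kPa, delta_P(B) = -39.59 kPa. Answer: A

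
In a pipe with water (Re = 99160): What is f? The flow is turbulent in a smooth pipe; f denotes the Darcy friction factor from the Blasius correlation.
Formula: f = \frac{0.316}{Re^{0.25}}
f = 0.316/99160^0.25 = 0.01781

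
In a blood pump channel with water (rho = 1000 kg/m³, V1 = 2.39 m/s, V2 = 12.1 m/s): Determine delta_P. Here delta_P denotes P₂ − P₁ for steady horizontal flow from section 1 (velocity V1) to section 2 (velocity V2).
Formula: \Delta P = \frac{1}{2} \rho (V_1^2 - V_2^2)
delta_P = 0.5·1000·(2.39² − 12.1²)/1000 = -70.35 kPa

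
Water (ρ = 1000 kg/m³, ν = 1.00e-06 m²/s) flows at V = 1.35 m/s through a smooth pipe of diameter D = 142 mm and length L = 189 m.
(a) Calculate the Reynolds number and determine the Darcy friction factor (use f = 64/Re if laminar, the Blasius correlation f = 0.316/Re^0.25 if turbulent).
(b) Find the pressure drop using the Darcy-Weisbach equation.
(a) Re = V·D/ν = 1.35·0.142/1.00e-06 = 191700 → turbulent (Re > 4000); f = 0.316/Re^0.25 = 0.316/191700^0.25 = 0.015102 (Blasius is strictly valid for Re ≲ 1e5; used here as the smooth-pipe estimate the problem specifies)
(b) Darcy-Weisbach: ΔP = f·(L/D)·½ρV²/1000 = 0.015102·(189/0.142)·½·1000·1.35²/1000 = 18.32 kPa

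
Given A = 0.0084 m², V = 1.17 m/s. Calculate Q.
Formula: Q = A V
Q = 0.0084·1.17·1000 = 9.828 L/s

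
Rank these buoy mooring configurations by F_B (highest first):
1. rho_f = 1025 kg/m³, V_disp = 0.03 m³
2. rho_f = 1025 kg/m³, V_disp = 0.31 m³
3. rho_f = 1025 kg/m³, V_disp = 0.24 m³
Case 1: F_B = 301.7 N
Case 2: F_B = 3117 N
Case 3: F_B = 2413 N
Ranking (highest first): 2, 3, 1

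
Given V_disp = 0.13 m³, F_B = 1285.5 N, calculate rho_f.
Formula: F_B = \rho_f g V_{disp}
Substituting knowns: 1285.5 = rho_f·9.81·0.13
Solving for rho_f: rho_f = 1285.5/(9.81·0.13) = 1008 kg/m³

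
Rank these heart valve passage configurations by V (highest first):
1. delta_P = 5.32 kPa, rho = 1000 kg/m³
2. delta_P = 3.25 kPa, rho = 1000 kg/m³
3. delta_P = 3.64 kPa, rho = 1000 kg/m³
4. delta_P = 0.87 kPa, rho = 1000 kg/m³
Case 1: V = 3.262 m/s
Case 2: V = 2.55 m/s
Case 3: V = 2.698 m/s
Case 4: V = 1.319 m/s
Ranking (highest first): 1, 3, 2, 4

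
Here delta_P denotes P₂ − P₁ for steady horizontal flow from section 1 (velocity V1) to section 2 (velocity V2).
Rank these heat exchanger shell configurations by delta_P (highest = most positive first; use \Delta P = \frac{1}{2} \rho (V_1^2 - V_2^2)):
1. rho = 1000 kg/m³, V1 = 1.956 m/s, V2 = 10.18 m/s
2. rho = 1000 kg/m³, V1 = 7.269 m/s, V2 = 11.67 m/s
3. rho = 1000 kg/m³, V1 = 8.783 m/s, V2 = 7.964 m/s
Case 1: delta_P = -49.9 kPa
Case 2: delta_P = -41.68 kPa
Case 3: delta_P = 6.858 kPa
Ranking (highest first): 3, 2, 1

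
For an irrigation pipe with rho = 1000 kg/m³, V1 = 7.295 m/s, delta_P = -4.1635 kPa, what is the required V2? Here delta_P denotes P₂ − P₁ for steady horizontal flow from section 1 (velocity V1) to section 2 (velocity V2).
Formula: \Delta P = \frac{1}{2} \rho (V_1^2 - V_2^2)
Substituting knowns: -4.1635 = 0.5·1000·(7.295² − V2²)/1000
Solving for V2: V2 = √(7.295² − 2·(-4.1635·1000)/1000) = 7.845 m/s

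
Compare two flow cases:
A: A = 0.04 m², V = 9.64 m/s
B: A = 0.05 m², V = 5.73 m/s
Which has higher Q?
Q(A) = 385.6 L/s, Q(B) = 286.5 L/s. Answer: A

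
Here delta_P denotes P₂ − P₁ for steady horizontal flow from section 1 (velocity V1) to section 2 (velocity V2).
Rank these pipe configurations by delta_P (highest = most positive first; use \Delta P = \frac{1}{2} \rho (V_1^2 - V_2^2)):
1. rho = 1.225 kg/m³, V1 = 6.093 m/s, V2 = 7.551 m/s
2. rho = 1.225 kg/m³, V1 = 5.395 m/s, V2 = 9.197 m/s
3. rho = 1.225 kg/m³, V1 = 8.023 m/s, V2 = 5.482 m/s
Case 1: delta_P = -0.01218 kPa
Case 2: delta_P = -0.03398 kPa
Case 3: delta_P = 0.02102 kPa
Ranking (highest first): 3, 1, 2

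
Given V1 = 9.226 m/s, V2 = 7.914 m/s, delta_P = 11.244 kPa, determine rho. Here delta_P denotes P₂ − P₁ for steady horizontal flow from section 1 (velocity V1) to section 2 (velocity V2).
Formula: \Delta P = \frac{1}{2} \rho (V_1^2 - V_2^2)
Substituting knowns: 11.244 = 0.5·rho·(9.226² − 7.914²)/1000
Solving for rho: rho = 2·(11.244·1000)/(9.226² − 7.914²) = 1000 kg/m³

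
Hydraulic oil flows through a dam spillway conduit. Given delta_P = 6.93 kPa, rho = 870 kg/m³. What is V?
Formula: V = \sqrt{\frac{2 \Delta P}{\rho}}
V = √(2·(6.93·1000)/870) = 3.991 m/s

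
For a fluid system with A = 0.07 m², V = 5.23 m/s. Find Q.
Formula: Q = A V
Q = 0.07·5.23·1000 = 366.1 L/s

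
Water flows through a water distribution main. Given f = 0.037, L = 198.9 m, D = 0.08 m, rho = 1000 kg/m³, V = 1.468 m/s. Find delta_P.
Formula: \Delta P = f \frac{L}{D} \frac{\rho V^2}{2}
delta_P = 0.037·(198.9/0.08)·0.5·1000·1.468²/1000 = 99.12 kPa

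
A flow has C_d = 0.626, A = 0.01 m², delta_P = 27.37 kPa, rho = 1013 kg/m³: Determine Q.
Formula: Q = C_d A \sqrt{\frac{2 \Delta P}{\rho}}
Q = 0.626·0.01·√(2·(27.37·1000)/1013)·1000 = 46.02 L/s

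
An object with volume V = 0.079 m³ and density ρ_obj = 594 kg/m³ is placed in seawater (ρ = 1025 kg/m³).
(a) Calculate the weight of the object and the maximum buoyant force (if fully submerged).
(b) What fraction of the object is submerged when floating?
(a) W=rho_obj*g*V=594*9.81*0.079=460.3 N; F_B(max)=rho*g*V=1025*9.81*0.079=794.4 N
(b) Floating fraction=rho_obj/rho=594/1025=0.580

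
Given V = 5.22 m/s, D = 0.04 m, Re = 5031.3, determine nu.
Formula: Re = \frac{V D}{\nu}
Substituting knowns: 5031.3 = 5.22·0.04/nu
Solving for nu: nu = 5.22·0.04/5031.3 = 4.150e-05 m²/s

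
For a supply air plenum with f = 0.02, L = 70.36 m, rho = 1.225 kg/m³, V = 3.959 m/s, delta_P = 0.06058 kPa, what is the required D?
Formula: \Delta P = f \frac{L}{D} \frac{\rho V^2}{2}
Substituting knowns: 0.06058 = 0.02·(70.36/D)·0.5·1.225·3.959²/1000
Solving for D: D = 0.02·70.36·0.5·1.225·3.959²/(0.06058·1000) = 0.223 m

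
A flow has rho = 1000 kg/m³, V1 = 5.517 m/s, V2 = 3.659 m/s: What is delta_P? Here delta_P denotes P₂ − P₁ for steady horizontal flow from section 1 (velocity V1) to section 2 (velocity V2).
Formula: \Delta P = \frac{1}{2} \rho (V_1^2 - V_2^2)
delta_P = 0.5·1000·(5.517² − 3.659²)/1000 = 8.525 kPa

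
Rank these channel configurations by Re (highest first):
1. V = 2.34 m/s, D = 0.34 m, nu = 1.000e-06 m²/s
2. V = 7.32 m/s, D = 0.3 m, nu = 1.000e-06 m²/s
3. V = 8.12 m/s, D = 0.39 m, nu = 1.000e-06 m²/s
Case 1: Re = 795600
Case 2: Re = 2.196e+06
Case 3: Re = 3.167e+06
Ranking (highest first): 3, 2, 1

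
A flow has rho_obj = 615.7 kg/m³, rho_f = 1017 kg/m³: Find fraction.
Formula: f_{sub} = \frac{\rho_{obj}}{\rho_f}
fraction = 615.7/1017 = 0.6054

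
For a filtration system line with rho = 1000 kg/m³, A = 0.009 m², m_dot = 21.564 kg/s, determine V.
Formula: \dot{m} = \rho A V
Substituting knowns: 21.564 = 1000·0.009·V
Solving for V: V = 21.564/(1000·0.009) = 2.396 m/s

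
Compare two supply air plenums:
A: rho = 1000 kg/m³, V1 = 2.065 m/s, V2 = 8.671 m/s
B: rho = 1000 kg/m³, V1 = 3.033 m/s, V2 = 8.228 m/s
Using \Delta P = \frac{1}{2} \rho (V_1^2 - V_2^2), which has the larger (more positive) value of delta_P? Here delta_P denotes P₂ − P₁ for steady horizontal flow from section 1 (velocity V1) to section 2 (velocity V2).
delta_P(A) = -35.46 kPa, delta_P(B) = -29.25 kPa. Answer: B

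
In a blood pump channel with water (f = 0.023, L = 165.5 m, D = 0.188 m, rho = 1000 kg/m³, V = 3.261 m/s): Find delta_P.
Formula: \Delta P = f \frac{L}{D} \frac{\rho V^2}{2}
delta_P = 0.023·(165.5/0.188)·0.5·1000·3.261²/1000 = 107.7 kPa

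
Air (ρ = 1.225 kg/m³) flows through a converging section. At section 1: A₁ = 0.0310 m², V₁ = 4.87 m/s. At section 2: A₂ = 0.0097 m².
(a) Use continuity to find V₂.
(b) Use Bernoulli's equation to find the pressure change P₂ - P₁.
(a) Continuity: A₁V₁=A₂V₂ -> V₂=A₁V₁/A₂=0.0310*4.87/0.0097=15.56 m/s
(b) Bernoulli: P₂-P₁=0.5*rho*(V₁^2-V₂^2)/1000=0.5*1.225*(4.87^2-15.56^2)/1000=-0.1338 kPa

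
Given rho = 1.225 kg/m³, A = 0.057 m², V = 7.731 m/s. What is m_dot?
Formula: \dot{m} = \rho A V
m_dot = 1.225·0.057·7.731 = 0.5398 kg/s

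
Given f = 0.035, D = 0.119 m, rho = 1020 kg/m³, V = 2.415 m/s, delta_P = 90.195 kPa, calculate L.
Formula: \Delta P = f \frac{L}{D} \frac{\rho V^2}{2}
Substituting knowns: 90.195 = 0.035·(L/0.119)·0.5·1020·2.415²/1000
Solving for L: L = (90.195·1000)·0.119/(0.035·0.5·1020·2.415²) = 103.1 m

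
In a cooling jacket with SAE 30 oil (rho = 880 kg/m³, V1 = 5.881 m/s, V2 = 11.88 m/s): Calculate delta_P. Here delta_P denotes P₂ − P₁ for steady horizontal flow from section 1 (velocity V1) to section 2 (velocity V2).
Formula: \Delta P = \frac{1}{2} \rho (V_1^2 - V_2^2)
delta_P = 0.5·880·(5.881² − 11.88²)/1000 = -46.88 kPa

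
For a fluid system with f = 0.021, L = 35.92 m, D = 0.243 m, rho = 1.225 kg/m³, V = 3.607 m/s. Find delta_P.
Formula: \Delta P = f \frac{L}{D} \frac{\rho V^2}{2}
delta_P = 0.021·(35.92/0.243)·0.5·1.225·3.607²/1000 = 0.02474 kPa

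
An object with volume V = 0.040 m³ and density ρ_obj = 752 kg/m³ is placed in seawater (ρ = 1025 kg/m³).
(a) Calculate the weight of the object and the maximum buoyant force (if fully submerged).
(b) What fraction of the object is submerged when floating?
(a) W=rho_obj*g*V=752*9.81*0.040=295.1 N; F_B(max)=rho*g*V=1025*9.81*0.040=402.2 N
(b) Floating fraction=rho_obj/rho=752/1025=0.734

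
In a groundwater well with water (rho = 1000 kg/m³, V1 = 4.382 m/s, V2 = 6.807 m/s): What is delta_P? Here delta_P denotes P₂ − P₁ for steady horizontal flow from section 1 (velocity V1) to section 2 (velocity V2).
Formula: \Delta P = \frac{1}{2} \rho (V_1^2 - V_2^2)
delta_P = 0.5·1000·(4.382² − 6.807²)/1000 = -13.57 kPa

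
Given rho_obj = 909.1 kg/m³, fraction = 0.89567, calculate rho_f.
Formula: f_{sub} = \frac{\rho_{obj}}{\rho_f}
Substituting knowns: 0.89567 = 909.1/rho_f
Solving for rho_f: rho_f = 909.1/0.89567 = 1015 kg/m³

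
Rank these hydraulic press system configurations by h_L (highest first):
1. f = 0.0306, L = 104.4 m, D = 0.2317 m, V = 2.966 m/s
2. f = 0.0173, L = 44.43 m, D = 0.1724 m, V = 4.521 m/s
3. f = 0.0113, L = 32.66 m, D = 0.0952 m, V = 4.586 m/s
Case 1: h_L = 6.182 m
Case 2: h_L = 4.645 m
Case 3: h_L = 4.156 m
Ranking (highest first): 1, 2, 3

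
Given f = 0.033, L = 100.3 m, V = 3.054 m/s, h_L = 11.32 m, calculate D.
Formula: h_L = f \frac{L}{D} \frac{V^2}{2g}
Substituting knowns: 11.32 = 0.033·(100.3/D)·3.054²/(2·9.81)
Solving for D: D = 0.033·100.3·3.054²/(2·9.81·11.32) = 0.139 m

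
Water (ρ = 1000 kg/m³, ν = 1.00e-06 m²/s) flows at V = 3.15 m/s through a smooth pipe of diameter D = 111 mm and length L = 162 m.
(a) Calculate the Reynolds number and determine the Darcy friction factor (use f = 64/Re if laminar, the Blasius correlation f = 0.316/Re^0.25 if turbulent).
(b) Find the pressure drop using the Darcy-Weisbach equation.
(a) Re = V·D/ν = 3.15·0.111/1.00e-06 = 349650 → turbulent (Re > 4000); f = 0.316/Re^0.25 = 0.316/349650^0.25 = 0.012995 (Blasius is strictly valid for Re ≲ 1e5; used here as the smooth-pipe estimate the problem specifies)
(b) Darcy-Weisbach: ΔP = f·(L/D)·½ρV²/1000 = 0.012995·(162/0.111)·½·1000·3.15²/1000 = 94.09 kPa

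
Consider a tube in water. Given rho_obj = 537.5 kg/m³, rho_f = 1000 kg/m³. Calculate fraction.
Formula: f_{sub} = \frac{\rho_{obj}}{\rho_f}
fraction = 537.5/1000 = 0.5375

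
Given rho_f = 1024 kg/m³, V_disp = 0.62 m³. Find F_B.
Formula: F_B = \rho_f g V_{disp}
F_B = 1024·9.81·0.62 = 6228 N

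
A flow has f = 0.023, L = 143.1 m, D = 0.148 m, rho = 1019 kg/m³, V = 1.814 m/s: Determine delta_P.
Formula: \Delta P = f \frac{L}{D} \frac{\rho V^2}{2}
delta_P = 0.023·(143.1/0.148)·0.5·1019·1.814²/1000 = 37.28 kPa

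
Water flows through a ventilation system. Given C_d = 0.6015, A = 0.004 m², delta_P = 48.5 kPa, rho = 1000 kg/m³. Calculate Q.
Formula: Q = C_d A \sqrt{\frac{2 \Delta P}{\rho}}
Q = 0.6015·0.004·√(2·(48.5·1000)/1000)·1000 = 23.7 L/s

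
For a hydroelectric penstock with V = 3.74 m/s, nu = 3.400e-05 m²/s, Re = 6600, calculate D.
Formula: Re = \frac{V D}{\nu}
Substituting knowns: 6600 = 3.74·D/3.400e-05
Solving for D: D = 6600·3.400e-05/3.74 = 0.06 m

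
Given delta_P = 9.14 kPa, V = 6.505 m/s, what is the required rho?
Formula: V = \sqrt{\frac{2 \Delta P}{\rho}}
Substituting knowns: 6.505 = √(2·(9.14·1000)/rho)
Solving for rho: rho = 2·(9.14·1000)/6.505² = 432 kg/m³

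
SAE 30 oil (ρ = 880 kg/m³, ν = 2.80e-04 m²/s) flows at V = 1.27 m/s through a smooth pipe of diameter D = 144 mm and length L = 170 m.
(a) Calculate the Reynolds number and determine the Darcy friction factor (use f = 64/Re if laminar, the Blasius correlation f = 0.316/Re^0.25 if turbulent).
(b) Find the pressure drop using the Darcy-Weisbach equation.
(a) Re = V·D/ν = 1.27·0.144/2.80e-04 = 653.14 → laminar (Re < 2300); f = 64/Re = 64/653.14 = 0.097988
(b) Darcy-Weisbach: ΔP = f·(L/D)·½ρV²/1000 = 0.097988·(170/0.144)·½·880·1.27²/1000 = 82.1 kPa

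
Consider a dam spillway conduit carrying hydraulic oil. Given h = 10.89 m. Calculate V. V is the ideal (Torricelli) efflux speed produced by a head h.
Formula: V = \sqrt{2 g h}
V = √(2·9.81·10.89) = 14.62 m/s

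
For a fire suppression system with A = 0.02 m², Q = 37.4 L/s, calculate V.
Formula: Q = A V
Substituting knowns: 37.4 = 0.02·V·1000
Solving for V: V = (37.4/1000)/0.02 = 1.87 m/s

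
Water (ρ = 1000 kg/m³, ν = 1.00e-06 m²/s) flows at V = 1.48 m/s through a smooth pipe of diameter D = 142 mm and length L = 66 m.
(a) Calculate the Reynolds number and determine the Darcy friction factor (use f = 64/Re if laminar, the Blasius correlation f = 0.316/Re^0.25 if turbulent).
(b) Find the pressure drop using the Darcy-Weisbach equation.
(a) Re = V·D/ν = 1.48·0.142/1.00e-06 = 210160 → turbulent (Re > 4000); f = 0.316/Re^0.25 = 0.316/210160^0.25 = 0.014759 (Blasius is strictly valid for Re ≲ 1e5; used here as the smooth-pipe estimate the problem specifies)
(b) Darcy-Weisbach: ΔP = f·(L/D)·½ρV²/1000 = 0.014759·(66/0.142)·½·1000·1.48²/1000 = 7.513 kPa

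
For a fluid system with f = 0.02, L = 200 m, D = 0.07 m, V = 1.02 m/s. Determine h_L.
Formula: h_L = f \frac{L}{D} \frac{V^2}{2g}
h_L = 0.02·(200/0.07)·1.02²/(2·9.81) = 3.03 m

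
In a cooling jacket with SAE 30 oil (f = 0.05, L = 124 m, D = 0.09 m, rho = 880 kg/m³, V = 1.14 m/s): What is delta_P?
Formula: \Delta P = f \frac{L}{D} \frac{\rho V^2}{2}
delta_P = 0.05·(124/0.09)·0.5·880·1.14²/1000 = 39.39 kPa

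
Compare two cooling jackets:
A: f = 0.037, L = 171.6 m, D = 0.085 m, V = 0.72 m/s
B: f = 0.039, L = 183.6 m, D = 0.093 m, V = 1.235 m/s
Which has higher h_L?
h_L(A) = 1.974 m, h_L(B) = 5.985 m. Answer: B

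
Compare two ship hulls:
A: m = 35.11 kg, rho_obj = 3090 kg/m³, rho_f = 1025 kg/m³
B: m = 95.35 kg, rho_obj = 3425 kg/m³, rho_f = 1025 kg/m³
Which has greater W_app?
W_app(A) = 230.2 N, W_app(B) = 655.5 N. Answer: B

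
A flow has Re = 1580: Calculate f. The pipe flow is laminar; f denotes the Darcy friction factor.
Formula: f = \frac{64}{Re}
f = 64/1580 = 0.04051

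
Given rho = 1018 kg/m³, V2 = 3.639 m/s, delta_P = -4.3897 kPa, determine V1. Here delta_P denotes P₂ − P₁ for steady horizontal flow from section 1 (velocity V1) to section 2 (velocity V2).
Formula: \Delta P = \frac{1}{2} \rho (V_1^2 - V_2^2)
Substituting knowns: -4.3897 = 0.5·1018·(V1² − 3.639²)/1000
Solving for V1: V1 = √(3.639² + 2·(-4.3897·1000)/1018) = 2.149 m/s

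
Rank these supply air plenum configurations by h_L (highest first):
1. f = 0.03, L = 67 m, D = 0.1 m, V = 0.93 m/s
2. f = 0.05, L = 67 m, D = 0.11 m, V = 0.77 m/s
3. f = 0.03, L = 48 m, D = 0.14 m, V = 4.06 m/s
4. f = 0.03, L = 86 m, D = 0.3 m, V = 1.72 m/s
Case 1: h_L = 0.8861 m
Case 2: h_L = 0.9203 m
Case 3: h_L = 8.641 m
Case 4: h_L = 1.297 m
Ranking (highest first): 3, 4, 2, 1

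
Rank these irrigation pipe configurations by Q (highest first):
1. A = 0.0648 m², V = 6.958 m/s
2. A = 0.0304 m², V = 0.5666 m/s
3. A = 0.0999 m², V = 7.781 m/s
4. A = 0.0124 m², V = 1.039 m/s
Case 1: Q = 450.9 L/s
Case 2: Q = 17.22 L/s
Case 3: Q = 777.3 L/s
Case 4: Q = 12.88 L/s
Ranking (highest first): 3, 1, 2, 4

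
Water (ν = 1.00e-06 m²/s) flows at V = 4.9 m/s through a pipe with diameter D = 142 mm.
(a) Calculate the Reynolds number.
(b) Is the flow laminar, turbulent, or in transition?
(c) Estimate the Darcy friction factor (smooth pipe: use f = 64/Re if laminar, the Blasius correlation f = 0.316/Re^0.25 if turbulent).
(a) Re = V·D/ν = 4.9·0.142/1.00e-06 = 695800
(b) Flow regime: turbulent (Re > 4000)
(c) Friction factor: f = 0.316/Re^0.25 = 0.316/695800^0.25 = 0.01094 (Blasius is strictly valid for Re ≲ 1e5; used here as the smooth-pipe estimate the problem specifies)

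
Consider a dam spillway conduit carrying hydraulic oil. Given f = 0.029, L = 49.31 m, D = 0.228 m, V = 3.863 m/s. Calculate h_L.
Formula: h_L = f \frac{L}{D} \frac{V^2}{2g}
h_L = 0.029·(49.31/0.228)·3.863²/(2·9.81) = 4.77 m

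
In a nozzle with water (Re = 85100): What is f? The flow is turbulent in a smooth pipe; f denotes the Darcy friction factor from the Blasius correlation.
Formula: f = \frac{0.316}{Re^{0.25}}
f = 0.316/85100^0.25 = 0.0185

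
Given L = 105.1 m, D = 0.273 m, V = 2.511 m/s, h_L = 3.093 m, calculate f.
Formula: h_L = f \frac{L}{D} \frac{V^2}{2g}
Substituting knowns: 3.093 = f·(105.1/0.273)·2.511²/(2·9.81)
Solving for f: f = 3.093·2·9.81/((105.1/0.273)·2.511²) = 0.025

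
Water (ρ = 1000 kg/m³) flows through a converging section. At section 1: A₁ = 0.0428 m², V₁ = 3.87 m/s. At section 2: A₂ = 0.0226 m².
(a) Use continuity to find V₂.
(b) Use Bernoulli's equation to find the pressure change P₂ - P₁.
(a) Continuity: A₁V₁=A₂V₂ -> V₂=A₁V₁/A₂=0.0428*3.87/0.0226=7.33 m/s
(b) Bernoulli: P₂-P₁=0.5*rho*(V₁^2-V₂^2)/1000=0.5*1000*(3.87^2-7.33^2)/1000=-19.38 kPa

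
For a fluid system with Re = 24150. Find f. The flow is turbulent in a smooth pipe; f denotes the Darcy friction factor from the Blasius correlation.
Formula: f = \frac{0.316}{Re^{0.25}}
f = 0.316/24150^0.25 = 0.02535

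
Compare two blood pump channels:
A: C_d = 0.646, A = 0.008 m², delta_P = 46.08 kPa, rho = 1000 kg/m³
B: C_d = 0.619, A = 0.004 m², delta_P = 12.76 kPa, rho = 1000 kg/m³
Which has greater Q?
Q(A) = 49.61 L/s, Q(B) = 12.51 L/s. Answer: A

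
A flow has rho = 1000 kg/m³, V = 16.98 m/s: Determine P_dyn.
Formula: P_{dyn} = \frac{1}{2} \rho V^2
P_dyn = 0.5·1000·16.98²/1000 = 144.2 kPa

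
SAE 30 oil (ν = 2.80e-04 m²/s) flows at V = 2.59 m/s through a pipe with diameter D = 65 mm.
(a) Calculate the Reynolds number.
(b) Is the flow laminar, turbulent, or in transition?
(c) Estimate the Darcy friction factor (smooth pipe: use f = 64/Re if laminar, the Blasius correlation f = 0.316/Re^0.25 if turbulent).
(a) Re = V·D/ν = 2.59·0.065/2.80e-04 = 601.25
(b) Flow regime: laminar (Re < 2300)
(c) Friction factor: f = 64/Re = 64/601.25 = 0.1064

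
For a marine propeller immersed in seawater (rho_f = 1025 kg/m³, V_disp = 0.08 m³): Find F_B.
Formula: F_B = \rho_f g V_{disp}
F_B = 1025·9.81·0.08 = 804.4 N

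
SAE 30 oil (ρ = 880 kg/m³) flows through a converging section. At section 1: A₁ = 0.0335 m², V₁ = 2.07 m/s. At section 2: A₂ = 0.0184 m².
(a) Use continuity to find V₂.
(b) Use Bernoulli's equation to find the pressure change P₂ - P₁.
(a) Continuity: A₁V₁=A₂V₂ -> V₂=A₁V₁/A₂=0.0335*2.07/0.0184=3.77 m/s
(b) Bernoulli: P₂-P₁=0.5*rho*(V₁^2-V₂^2)/1000=0.5*880*(2.07^2-3.77^2)/1000=-4.368 kPa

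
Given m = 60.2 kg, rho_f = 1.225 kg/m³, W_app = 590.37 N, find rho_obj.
Formula: W_{app} = mg\left(1 - \frac{\rho_f}{\rho_{obj}}\right)
Substituting knowns: 590.37 = 60.2·9.81·(1 − 1.225/rho_obj)
Solving for rho_obj: rho_obj = 1.225/(1 − 590.37/(60.2·9.81)) = 3768 kg/m³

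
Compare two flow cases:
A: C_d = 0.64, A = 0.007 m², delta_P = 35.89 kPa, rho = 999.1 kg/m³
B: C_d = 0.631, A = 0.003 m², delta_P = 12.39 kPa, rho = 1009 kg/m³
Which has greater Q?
Q(A) = 37.97 L/s, Q(B) = 9.381 L/s. Answer: A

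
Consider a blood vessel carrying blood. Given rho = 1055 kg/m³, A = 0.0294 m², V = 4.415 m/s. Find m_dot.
Formula: \dot{m} = \rho A V
m_dot = 1055·0.0294·4.415 = 136.9 kg/s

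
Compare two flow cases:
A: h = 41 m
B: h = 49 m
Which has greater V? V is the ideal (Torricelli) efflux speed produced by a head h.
V(A) = 28.36 m/s, V(B) = 31.01 m/s. Answer: B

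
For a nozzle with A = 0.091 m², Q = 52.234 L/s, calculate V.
Formula: Q = A V
Substituting knowns: 52.234 = 0.091·V·1000
Solving for V: V = (52.234/1000)/0.091 = 0.574 m/s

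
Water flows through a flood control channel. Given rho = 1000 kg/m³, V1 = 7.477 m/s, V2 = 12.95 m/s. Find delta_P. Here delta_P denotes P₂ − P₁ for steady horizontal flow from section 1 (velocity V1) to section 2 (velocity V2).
Formula: \Delta P = \frac{1}{2} \rho (V_1^2 - V_2^2)
delta_P = 0.5·1000·(7.477² − 12.95²)/1000 = -55.9 kPa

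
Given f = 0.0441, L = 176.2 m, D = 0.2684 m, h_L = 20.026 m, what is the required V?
Formula: h_L = f \frac{L}{D} \frac{V^2}{2g}
Substituting knowns: 20.026 = 0.0441·(176.2/0.2684)·V²/(2·9.81)
Solving for V: V = √(20.026·2·9.81/(0.0441·(176.2/0.2684))) = 3.684 m/s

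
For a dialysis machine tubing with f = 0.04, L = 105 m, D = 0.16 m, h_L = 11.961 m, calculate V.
Formula: h_L = f \frac{L}{D} \frac{V^2}{2g}
Substituting knowns: 11.961 = 0.04·(105/0.16)·V²/(2·9.81)
Solving for V: V = √(11.961·2·9.81/(0.04·(105/0.16))) = 2.99 m/s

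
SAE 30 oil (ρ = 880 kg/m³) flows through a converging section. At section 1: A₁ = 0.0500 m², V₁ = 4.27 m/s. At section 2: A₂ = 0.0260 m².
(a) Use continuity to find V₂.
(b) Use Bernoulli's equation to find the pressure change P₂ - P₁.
(a) Continuity: A₁V₁=A₂V₂ -> V₂=A₁V₁/A₂=0.0500*4.27/0.0260=8.21 m/s
(b) Bernoulli: P₂-P₁=0.5*rho*(V₁^2-V₂^2)/1000=0.5*880*(4.27^2-8.21^2)/1000=-21.64 kPa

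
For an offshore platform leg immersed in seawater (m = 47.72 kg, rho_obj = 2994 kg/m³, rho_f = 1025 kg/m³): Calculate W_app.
Formula: W_{app} = mg\left(1 - \frac{\rho_f}{\rho_{obj}}\right)
W_app = 47.72·9.81·(1 − 1025/2994) = 307.9 N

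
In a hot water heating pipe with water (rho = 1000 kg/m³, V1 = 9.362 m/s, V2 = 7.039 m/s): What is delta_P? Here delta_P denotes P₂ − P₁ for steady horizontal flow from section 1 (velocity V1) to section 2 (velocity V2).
Formula: \Delta P = \frac{1}{2} \rho (V_1^2 - V_2^2)
delta_P = 0.5·1000·(9.362² − 7.039²)/1000 = 19.05 kPa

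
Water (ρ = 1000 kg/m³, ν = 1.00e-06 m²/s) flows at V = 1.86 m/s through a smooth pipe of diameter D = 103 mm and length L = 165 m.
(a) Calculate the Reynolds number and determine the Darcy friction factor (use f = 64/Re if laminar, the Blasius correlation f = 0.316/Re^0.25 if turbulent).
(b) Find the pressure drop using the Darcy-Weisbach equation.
(a) Re = V·D/ν = 1.86·0.103/1.00e-06 = 191580 → turbulent (Re > 4000); f = 0.316/Re^0.25 = 0.316/191580^0.25 = 0.015104 (Blasius is strictly valid for Re ≲ 1e5; used here as the smooth-pipe estimate the problem specifies)
(b) Darcy-Weisbach: ΔP = f·(L/D)·½ρV²/1000 = 0.015104·(165/0.103)·½·1000·1.86²/1000 = 41.85 kPa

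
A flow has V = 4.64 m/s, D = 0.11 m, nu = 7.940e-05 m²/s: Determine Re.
Formula: Re = \frac{V D}{\nu}
Re = 4.64·0.11/7.940e-05 = 6428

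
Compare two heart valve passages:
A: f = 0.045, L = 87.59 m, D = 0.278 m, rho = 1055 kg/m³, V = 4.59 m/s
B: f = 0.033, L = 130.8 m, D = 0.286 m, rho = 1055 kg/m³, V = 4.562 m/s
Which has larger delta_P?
delta_P(A) = 157.6 kPa, delta_P(B) = 165.7 kPa. Answer: B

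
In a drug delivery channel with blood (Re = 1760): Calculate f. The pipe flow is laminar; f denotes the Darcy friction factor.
Formula: f = \frac{64}{Re}
f = 64/1760 = 0.03636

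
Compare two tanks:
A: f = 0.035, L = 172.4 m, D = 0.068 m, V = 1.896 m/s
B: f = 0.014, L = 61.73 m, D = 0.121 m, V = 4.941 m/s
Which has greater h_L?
h_L(A) = 16.26 m, h_L(B) = 8.887 m. Answer: A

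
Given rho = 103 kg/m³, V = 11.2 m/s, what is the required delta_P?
Formula: V = \sqrt{\frac{2 \Delta P}{\rho}}
Substituting knowns: 11.2 = √(2·(delta_P·1000)/103)
Solving for delta_P: delta_P = 11.2²·103/2/1000 = 6.46 kPa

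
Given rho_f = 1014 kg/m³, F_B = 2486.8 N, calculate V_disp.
Formula: F_B = \rho_f g V_{disp}
Substituting knowns: 2486.8 = 1014·9.81·V_disp
Solving for V_disp: V_disp = 2486.8/(1014·9.81) = 0.25 m³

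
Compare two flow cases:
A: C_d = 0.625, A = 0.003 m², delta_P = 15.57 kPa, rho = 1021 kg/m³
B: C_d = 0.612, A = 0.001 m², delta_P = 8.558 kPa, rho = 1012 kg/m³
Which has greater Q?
Q(A) = 10.35 L/s, Q(B) = 2.517 L/s. Answer: A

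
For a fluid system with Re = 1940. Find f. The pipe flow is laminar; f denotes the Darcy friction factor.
Formula: f = \frac{64}{Re}
f = 64/1940 = 0.03299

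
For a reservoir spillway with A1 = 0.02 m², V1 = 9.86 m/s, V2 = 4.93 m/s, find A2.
Formula: V_2 = \frac{A_1 V_1}{A_2}
Substituting knowns: 4.93 = 0.02·9.86/A2
Solving for A2: A2 = 0.02·9.86/4.93 = 0.04 m²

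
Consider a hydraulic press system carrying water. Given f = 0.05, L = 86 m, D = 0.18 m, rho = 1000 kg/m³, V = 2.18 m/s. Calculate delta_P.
Formula: \Delta P = f \frac{L}{D} \frac{\rho V^2}{2}
delta_P = 0.05·(86/0.18)·0.5·1000·2.18²/1000 = 56.76 kPa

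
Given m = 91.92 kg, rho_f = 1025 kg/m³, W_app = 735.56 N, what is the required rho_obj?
Formula: W_{app} = mg\left(1 - \frac{\rho_f}{\rho_{obj}}\right)
Substituting knowns: 735.56 = 91.92·9.81·(1 − 1025/rho_obj)
Solving for rho_obj: rho_obj = 1025/(1 − 735.56/(91.92·9.81)) = 5562 kg/m³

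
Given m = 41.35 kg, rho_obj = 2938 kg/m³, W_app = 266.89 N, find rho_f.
Formula: W_{app} = mg\left(1 - \frac{\rho_f}{\rho_{obj}}\right)
Substituting knowns: 266.89 = 41.35·9.81·(1 − rho_f/2938)
Solving for rho_f: rho_f = 2938·(1 − 266.89/(41.35·9.81)) = 1005 kg/m³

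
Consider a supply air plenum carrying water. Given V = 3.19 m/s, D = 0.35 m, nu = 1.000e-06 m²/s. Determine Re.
Formula: Re = \frac{V D}{\nu}
Re = 3.19·0.35/1.000e-06 = 1.116e+06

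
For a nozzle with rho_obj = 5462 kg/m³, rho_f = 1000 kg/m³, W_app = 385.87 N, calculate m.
Formula: W_{app} = mg\left(1 - \frac{\rho_f}{\rho_{obj}}\right)
Substituting knowns: 385.87 = m·9.81·(1 − 1000/5462)
Solving for m: m = 385.87/(9.81·(1 − 1000/5462)) = 48.15 kg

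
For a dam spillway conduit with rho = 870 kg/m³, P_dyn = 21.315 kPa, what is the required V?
Formula: P_{dyn} = \frac{1}{2} \rho V^2
Substituting knowns: 21.315 = 0.5·870·V²/1000
Solving for V: V = √(2·(21.315·1000)/870) = 7 m/s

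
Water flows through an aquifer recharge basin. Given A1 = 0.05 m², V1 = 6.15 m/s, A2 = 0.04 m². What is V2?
Formula: V_2 = \frac{A_1 V_1}{A_2}
V2 = 0.05·6.15/0.04 = 7.688 m/s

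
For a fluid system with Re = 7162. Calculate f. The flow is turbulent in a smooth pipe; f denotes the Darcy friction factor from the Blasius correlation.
Formula: f = \frac{0.316}{Re^{0.25}}
f = 0.316/7162^0.25 = 0.03435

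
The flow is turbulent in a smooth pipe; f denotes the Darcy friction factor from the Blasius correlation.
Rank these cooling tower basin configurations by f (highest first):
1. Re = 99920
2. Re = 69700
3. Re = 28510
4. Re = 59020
Case 1: f = 0.01777
Case 2: f = 0.01945
Case 3: f = 0.02432
Case 4: f = 0.02027
Ranking (highest first): 3, 4, 2, 1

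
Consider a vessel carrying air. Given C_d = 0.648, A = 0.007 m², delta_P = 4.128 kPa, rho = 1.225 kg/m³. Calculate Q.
Formula: Q = C_d A \sqrt{\frac{2 \Delta P}{\rho}}
Q = 0.648·0.007·√(2·(4.128·1000)/1.225)·1000 = 372.4 L/s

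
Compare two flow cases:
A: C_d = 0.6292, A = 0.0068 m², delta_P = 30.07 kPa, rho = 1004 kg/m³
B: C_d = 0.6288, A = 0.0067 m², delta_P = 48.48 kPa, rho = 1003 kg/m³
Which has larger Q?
Q(A) = 33.11 L/s, Q(B) = 41.42 L/s. Answer: B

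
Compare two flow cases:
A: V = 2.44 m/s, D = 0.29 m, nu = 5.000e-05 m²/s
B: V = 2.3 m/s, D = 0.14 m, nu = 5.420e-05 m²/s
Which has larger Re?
Re(A) = 14152, Re(B) = 5941. Answer: A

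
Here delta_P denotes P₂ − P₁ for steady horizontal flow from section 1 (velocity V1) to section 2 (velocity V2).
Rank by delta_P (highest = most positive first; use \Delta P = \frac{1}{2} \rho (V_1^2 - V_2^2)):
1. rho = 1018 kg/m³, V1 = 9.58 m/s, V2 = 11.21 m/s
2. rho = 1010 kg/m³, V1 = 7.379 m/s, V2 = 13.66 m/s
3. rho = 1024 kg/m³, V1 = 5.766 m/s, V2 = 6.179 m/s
Case 1: delta_P = -17.25 kPa
Case 2: delta_P = -66.73 kPa
Case 3: delta_P = -2.526 kPa
Ranking (highest first): 3, 1, 2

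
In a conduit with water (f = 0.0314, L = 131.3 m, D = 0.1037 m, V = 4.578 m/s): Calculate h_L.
Formula: h_L = f \frac{L}{D} \frac{V^2}{2g}
h_L = 0.0314·(131.3/0.1037)·4.578²/(2·9.81) = 42.47 m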